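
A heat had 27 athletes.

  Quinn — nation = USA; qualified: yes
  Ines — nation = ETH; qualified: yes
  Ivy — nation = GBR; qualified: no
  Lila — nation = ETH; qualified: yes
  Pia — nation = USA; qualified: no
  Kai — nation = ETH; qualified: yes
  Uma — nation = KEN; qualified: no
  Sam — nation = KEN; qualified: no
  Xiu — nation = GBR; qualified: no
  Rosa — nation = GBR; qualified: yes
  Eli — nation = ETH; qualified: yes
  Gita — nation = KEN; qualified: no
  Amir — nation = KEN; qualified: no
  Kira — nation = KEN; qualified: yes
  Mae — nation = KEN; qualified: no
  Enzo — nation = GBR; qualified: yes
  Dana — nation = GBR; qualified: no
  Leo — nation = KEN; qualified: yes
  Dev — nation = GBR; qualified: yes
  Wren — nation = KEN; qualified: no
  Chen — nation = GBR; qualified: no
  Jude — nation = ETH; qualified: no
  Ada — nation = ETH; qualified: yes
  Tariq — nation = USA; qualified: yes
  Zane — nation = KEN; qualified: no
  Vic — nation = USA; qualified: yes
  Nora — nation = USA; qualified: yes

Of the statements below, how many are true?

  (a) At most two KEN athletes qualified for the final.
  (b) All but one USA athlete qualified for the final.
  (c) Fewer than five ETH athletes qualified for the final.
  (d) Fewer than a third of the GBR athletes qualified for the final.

(a) KEN: |A| = 9, |A ∩ B| = 2; needs |A ∩ B| ≤ 2 — true.
(b) USA: |A| = 5, |A ∩ B| = 4; needs |A ∖ B| = 1 — true.
(c) ETH: |A| = 6, |A ∩ B| = 5; needs |A ∩ B| < 5 — false.
(d) GBR: |A| = 7, |A ∩ B| = 3; needs |A ∩ B| / |A| < 1/3 — false.

2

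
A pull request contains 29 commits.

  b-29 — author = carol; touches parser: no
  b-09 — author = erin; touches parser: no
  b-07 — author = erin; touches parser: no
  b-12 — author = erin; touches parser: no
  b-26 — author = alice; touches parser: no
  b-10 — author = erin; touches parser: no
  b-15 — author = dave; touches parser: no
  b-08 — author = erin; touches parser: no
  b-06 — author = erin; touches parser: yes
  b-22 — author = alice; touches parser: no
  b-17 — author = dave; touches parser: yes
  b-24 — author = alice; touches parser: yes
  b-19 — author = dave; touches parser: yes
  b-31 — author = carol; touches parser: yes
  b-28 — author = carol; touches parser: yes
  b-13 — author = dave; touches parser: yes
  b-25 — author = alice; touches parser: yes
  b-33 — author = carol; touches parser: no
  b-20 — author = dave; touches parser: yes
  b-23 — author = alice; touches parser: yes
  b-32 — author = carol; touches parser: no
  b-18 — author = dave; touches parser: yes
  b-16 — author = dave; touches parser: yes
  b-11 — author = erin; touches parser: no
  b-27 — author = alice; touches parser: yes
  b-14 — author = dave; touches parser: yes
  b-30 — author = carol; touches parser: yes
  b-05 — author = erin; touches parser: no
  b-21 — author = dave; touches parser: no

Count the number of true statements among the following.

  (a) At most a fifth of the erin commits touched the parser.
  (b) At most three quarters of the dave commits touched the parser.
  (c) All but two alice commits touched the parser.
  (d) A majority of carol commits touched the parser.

(a) erin: |A| = 8, |A ∩ B| = 1; needs |A ∩ B| / |A| ≤ 1/5 — true.
(b) dave: |A| = 9, |A ∩ B| = 7; needs |A ∩ B| / |A| ≤ 3/4 — false.
(c) alice: |A| = 6, |A ∩ B| = 4; needs |A ∖ B| = 2 — true.
(d) carol: |A| = 6, |A ∩ B| = 3; needs |A ∩ B| > |A ∖ B| — false.

2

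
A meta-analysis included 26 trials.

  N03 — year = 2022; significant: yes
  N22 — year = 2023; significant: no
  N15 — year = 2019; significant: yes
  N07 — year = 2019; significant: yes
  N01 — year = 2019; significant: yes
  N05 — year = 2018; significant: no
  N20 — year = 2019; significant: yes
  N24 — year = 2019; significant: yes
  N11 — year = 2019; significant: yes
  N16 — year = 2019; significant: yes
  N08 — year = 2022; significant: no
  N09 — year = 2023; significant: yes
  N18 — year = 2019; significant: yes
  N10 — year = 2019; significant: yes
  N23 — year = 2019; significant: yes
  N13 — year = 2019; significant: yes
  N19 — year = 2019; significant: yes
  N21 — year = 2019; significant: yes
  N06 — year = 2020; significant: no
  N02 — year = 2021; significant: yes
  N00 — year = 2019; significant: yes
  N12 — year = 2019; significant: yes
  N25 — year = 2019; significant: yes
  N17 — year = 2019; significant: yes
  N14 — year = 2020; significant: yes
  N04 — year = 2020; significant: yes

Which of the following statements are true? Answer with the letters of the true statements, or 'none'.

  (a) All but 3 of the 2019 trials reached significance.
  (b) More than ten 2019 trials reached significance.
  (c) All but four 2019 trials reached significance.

|A| = 17, |A ∩ B| = 17, |A ∖ B| = 0.
(a) |A ∖ B| = 3: fails.
(b) |A ∩ B| > 10: holds.
(c) |A ∖ B| = 4: fails.

(b)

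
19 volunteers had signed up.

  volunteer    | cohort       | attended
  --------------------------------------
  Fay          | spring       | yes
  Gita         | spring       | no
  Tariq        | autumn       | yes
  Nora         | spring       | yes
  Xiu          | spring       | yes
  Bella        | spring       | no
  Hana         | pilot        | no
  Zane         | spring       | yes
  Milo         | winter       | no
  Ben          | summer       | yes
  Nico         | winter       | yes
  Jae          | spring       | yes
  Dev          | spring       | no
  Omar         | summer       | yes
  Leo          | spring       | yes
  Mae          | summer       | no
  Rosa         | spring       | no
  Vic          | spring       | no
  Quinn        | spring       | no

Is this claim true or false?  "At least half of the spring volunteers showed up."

True

'At least half of the spring volunteers showed up' holds iff |A ∩ B| ≥ |A ∖ B|.
A (the restrictor) = {Fay, Gita, Nora, Xiu, Bella, Zane, Jae, Dev, Leo, Rosa, Vic, Quinn}, |A| = 12.
A ∩ B = {Fay, Nora, Xiu, Zane, Jae, Leo}, so |A ∩ B| = 6.
A ∖ B = {Gita, Bella, Dev, Rosa, Vic, Quinn}, so |A ∖ B| = 6.
6 = 6, so the statement is true.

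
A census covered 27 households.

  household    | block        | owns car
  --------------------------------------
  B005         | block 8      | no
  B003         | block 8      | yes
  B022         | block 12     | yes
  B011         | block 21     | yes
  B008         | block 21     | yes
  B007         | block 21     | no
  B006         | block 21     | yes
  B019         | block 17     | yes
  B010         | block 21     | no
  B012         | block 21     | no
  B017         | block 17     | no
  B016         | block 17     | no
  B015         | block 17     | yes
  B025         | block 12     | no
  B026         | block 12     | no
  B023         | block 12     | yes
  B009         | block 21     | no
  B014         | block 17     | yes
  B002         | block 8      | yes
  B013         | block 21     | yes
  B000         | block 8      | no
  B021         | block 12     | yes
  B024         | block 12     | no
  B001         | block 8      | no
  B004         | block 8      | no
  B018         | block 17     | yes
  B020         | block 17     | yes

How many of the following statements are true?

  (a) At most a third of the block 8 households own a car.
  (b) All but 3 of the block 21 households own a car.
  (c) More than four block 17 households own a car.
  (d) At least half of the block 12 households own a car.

3

(a) block 8: |A| = 6, |A ∩ B| = 2; needs |A ∩ B| / |A| ≤ 1/3 — true.
(b) block 21: |A| = 8, |A ∩ B| = 4; needs |A ∖ B| = 3 — false.
(c) block 17: |A| = 7, |A ∩ B| = 5; needs |A ∩ B| > 4 — true.
(d) block 12: |A| = 6, |A ∩ B| = 3; needs |A ∩ B| ≥ |A ∖ B| — true.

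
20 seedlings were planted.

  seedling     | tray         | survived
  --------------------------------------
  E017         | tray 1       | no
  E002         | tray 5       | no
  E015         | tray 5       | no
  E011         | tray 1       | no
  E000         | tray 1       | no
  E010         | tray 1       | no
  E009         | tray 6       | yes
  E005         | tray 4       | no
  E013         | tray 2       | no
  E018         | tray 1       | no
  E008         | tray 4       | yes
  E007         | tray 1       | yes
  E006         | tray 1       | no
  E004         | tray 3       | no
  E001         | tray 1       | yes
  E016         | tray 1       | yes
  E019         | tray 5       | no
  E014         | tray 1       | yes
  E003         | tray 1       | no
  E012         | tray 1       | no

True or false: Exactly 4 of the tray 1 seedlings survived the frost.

True

Truth condition: |A ∩ B| = 4.
A (the restrictor) = {E017, E011, E000, E010, E018, E007, E006, E001, E016, E014, E003, E012}, |A| = 12.
A ∩ B = {E007, E001, E016, E014}, so |A ∩ B| = 4.
|A ∩ B| = 4, so the statement is true.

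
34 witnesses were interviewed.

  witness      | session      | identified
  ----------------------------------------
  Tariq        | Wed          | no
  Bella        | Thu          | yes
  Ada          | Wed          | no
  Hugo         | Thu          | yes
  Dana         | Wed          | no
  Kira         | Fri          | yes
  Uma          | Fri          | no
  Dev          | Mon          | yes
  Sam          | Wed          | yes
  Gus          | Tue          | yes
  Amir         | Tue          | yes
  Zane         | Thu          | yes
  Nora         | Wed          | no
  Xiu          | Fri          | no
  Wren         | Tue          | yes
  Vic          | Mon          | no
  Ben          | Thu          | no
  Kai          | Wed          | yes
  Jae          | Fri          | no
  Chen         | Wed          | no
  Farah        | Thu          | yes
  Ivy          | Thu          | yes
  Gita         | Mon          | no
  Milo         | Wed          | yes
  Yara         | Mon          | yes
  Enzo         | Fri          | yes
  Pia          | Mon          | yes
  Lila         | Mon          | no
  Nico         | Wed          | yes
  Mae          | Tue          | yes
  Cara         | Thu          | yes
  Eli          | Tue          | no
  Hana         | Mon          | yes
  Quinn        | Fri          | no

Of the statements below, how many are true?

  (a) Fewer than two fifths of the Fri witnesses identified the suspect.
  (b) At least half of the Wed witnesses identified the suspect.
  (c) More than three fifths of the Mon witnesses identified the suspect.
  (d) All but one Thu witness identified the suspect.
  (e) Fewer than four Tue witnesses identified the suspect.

2

(a) Fri: |A| = 6, |A ∩ B| = 2; needs |A ∩ B| / |A| < 2/5 — true.
(b) Wed: |A| = 9, |A ∩ B| = 4; needs |A ∩ B| ≥ |A ∖ B| — false.
(c) Mon: |A| = 7, |A ∩ B| = 4; needs |A ∩ B| / |A| > 3/5 — false.
(d) Thu: |A| = 7, |A ∩ B| = 6; needs |A ∖ B| = 1 — true.
(e) Tue: |A| = 5, |A ∩ B| = 4; needs |A ∩ B| < 4 — false.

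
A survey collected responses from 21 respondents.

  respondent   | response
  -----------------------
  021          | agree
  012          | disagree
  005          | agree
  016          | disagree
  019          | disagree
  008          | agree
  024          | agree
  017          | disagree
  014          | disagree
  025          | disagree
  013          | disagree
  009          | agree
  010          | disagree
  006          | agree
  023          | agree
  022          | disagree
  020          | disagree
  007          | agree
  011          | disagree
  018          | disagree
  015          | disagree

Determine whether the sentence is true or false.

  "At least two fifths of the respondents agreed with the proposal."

'At least two fifths of the respondents agreed with the proposal' holds iff |A ∩ B| / |A| ≥ 2/5.
|A| = 21, |A ∩ B| = 8, |A ∖ B| = 13.
|A ∩ B|/|A| = 8/21, so the statement is false.

False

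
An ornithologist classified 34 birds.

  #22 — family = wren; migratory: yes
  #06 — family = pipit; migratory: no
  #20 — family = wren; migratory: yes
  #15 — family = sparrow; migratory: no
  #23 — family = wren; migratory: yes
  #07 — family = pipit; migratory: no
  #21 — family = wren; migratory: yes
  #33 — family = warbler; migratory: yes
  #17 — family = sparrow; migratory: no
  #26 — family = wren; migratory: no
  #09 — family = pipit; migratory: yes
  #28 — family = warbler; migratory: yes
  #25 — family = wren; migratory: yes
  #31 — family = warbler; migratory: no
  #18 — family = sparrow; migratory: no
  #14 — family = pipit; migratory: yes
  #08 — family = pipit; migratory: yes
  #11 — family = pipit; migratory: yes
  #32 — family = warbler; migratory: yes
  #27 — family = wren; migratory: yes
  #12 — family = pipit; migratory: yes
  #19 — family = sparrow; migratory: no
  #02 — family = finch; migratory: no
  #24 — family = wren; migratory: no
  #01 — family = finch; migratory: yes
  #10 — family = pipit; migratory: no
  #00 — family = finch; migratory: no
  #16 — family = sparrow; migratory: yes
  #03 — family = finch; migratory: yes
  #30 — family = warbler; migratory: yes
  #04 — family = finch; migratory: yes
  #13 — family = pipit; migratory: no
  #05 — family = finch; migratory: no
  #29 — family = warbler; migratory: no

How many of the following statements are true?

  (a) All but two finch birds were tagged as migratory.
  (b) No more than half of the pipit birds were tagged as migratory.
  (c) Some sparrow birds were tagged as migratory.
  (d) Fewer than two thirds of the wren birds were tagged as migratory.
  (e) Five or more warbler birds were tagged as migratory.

(a) finch: |A| = 6, |A ∩ B| = 3; needs |A ∖ B| = 2 — false.
(b) pipit: |A| = 9, |A ∩ B| = 5; needs |A ∩ B| ≤ |A ∖ B| — false.
(c) sparrow: |A| = 5, |A ∩ B| = 1; needs A ∩ B ≠ ∅ (|A ∩ B| ≥ 1) — true.
(d) wren: |A| = 8, |A ∩ B| = 6; needs |A ∩ B| / |A| < 2/3 — false.
(e) warbler: |A| = 6, |A ∩ B| = 4; needs |A ∩ B| ≥ 5 — false.

1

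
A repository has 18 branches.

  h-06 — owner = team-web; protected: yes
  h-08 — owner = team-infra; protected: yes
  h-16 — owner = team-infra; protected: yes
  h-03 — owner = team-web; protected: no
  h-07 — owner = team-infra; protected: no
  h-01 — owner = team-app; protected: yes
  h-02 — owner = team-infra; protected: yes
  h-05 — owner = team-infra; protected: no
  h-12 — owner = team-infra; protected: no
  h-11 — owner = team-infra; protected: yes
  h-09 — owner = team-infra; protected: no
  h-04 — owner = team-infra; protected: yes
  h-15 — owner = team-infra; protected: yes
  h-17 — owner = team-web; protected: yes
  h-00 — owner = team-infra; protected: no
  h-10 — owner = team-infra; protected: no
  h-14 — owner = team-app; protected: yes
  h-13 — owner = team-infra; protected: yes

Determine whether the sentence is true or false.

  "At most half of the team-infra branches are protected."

False

'At most half of the team-infra branches are protected' holds iff |A ∩ B| ≤ |A ∖ B|.
A (the restrictor) = {h-08, h-16, h-07, h-02, h-05, h-12, h-11, h-09, h-04, h-15, h-00, h-10, h-13}, |A| = 13.
A ∩ B = {h-08, h-16, h-02, h-11, h-04, h-15, h-13}, so |A ∩ B| = 7.
A ∖ B = {h-07, h-05, h-12, h-09, h-00, h-10}, so |A ∖ B| = 6.
7 > 6, so the statement is false.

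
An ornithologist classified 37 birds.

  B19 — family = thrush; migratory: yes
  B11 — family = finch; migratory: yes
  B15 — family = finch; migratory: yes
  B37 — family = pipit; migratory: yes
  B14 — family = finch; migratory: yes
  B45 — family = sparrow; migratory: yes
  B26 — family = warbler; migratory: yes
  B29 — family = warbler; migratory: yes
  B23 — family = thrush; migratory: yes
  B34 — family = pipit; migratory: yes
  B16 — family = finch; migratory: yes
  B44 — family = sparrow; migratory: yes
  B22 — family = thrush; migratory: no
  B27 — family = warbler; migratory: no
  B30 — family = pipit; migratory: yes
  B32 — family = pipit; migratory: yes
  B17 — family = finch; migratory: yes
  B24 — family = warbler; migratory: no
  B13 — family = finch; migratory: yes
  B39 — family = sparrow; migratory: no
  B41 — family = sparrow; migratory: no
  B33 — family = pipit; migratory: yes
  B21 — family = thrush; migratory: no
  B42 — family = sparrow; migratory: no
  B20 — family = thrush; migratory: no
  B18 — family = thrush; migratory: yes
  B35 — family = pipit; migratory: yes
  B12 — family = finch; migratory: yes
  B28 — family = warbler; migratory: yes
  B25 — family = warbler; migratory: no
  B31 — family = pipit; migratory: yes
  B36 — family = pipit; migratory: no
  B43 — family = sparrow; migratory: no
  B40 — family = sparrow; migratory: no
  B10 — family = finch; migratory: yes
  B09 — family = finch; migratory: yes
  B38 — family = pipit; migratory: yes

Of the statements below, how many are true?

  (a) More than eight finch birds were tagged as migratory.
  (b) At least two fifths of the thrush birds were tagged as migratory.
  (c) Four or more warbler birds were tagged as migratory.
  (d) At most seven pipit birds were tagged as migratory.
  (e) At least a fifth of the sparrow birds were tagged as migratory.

(a) finch: |A| = 9, |A ∩ B| = 9; needs |A ∩ B| > 8 — true.
(b) thrush: |A| = 6, |A ∩ B| = 3; needs |A ∩ B| / |A| ≥ 2/5 — true.
(c) warbler: |A| = 6, |A ∩ B| = 3; needs |A ∩ B| ≥ 4 — false.
(d) pipit: |A| = 9, |A ∩ B| = 8; needs |A ∩ B| ≤ 7 — false.
(e) sparrow: |A| = 7, |A ∩ B| = 2; needs |A ∩ B| / |A| ≥ 1/5 — true.

3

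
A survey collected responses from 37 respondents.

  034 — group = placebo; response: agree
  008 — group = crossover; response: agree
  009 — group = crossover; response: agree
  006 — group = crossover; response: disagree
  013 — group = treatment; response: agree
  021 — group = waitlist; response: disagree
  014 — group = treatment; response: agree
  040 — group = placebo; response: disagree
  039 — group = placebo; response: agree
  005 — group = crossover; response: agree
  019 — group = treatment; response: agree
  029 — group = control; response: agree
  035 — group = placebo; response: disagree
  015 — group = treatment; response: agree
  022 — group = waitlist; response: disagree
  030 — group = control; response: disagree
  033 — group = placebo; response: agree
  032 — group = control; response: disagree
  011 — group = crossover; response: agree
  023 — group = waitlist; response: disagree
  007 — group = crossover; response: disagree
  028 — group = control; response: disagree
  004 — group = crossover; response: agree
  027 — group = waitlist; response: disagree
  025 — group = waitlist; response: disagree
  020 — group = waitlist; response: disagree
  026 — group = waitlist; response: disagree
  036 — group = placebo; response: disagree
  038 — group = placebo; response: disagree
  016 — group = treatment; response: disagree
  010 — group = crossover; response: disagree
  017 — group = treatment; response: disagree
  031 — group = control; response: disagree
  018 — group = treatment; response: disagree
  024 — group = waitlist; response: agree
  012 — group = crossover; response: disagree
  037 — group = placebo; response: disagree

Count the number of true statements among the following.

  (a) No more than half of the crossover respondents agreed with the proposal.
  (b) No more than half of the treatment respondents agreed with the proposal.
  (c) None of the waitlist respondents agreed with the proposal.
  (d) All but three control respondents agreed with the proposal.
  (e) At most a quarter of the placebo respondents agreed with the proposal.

0

(a) crossover: |A| = 9, |A ∩ B| = 5; needs |A ∩ B| ≤ |A ∖ B| — false.
(b) treatment: |A| = 7, |A ∩ B| = 4; needs |A ∩ B| ≤ |A ∖ B| — false.
(c) waitlist: |A| = 8, |A ∩ B| = 1; needs A ∩ B = ∅ (|A ∩ B| = 0) — false.
(d) control: |A| = 5, |A ∩ B| = 1; needs |A ∖ B| = 3 — false.
(e) placebo: |A| = 8, |A ∩ B| = 3; needs |A ∩ B| / |A| ≤ 1/4 — false.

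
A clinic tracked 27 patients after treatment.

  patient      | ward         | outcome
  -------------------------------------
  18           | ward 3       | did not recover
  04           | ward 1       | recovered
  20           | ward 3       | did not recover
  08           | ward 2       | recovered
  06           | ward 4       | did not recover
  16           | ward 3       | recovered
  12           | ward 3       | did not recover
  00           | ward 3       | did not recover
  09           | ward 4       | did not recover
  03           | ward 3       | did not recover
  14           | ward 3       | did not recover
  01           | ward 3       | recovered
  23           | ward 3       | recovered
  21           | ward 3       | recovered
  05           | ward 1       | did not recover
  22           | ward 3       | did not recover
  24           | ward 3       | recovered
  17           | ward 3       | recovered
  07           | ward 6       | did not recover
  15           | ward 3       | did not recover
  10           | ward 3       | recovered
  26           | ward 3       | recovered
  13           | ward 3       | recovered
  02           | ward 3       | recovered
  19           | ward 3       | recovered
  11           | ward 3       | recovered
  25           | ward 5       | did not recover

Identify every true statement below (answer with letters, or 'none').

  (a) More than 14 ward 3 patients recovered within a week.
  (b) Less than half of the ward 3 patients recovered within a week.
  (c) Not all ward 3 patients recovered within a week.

|A| = 20, |A ∩ B| = 12, |A ∖ B| = 8.
(a) |A ∩ B| > 14: fails.
(b) |A ∩ B| < |A ∖ B|: fails.
(c) A ⊄ B (|A ∖ B| ≥ 1): holds.

(c)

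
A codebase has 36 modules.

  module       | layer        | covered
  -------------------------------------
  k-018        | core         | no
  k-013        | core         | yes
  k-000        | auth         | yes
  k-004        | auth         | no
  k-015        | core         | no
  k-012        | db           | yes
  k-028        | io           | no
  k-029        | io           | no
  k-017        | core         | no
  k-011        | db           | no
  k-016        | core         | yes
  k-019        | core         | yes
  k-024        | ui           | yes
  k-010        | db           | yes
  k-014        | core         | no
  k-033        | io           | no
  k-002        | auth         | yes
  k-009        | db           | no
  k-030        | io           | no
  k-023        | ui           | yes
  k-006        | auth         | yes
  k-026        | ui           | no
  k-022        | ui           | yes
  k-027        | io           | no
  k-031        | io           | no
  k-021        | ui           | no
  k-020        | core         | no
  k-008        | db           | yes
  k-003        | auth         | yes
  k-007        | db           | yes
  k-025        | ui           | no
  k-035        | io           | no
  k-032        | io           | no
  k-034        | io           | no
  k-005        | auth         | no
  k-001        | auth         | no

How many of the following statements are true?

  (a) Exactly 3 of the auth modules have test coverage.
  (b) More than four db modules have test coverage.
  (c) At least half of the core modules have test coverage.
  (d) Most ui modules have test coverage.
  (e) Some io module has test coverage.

0

(a) auth: |A| = 7, |A ∩ B| = 4; needs |A ∩ B| = 3 — false.
(b) db: |A| = 6, |A ∩ B| = 4; needs |A ∩ B| > 4 — false.
(c) core: |A| = 8, |A ∩ B| = 3; needs |A ∩ B| ≥ |A ∖ B| — false.
(d) ui: |A| = 6, |A ∩ B| = 3; needs |A ∩ B| > |A ∖ B| — false.
(e) io: |A| = 9, |A ∩ B| = 0; needs A ∩ B ≠ ∅ (|A ∩ B| ≥ 1) — false.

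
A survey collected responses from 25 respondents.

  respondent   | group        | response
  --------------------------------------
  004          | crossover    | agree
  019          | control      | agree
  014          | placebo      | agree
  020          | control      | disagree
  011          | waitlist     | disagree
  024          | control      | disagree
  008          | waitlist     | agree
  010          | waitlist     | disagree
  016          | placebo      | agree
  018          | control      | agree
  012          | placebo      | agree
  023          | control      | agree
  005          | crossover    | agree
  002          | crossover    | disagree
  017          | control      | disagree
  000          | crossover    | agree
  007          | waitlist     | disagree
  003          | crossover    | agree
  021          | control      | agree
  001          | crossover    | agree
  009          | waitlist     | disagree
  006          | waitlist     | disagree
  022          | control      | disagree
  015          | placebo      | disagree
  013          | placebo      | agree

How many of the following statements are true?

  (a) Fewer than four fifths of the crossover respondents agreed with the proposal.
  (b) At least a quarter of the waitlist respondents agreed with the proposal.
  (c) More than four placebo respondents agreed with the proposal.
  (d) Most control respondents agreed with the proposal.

0

(a) crossover: |A| = 6, |A ∩ B| = 5; needs |A ∩ B| / |A| < 4/5 — false.
(b) waitlist: |A| = 6, |A ∩ B| = 1; needs |A ∩ B| / |A| ≥ 1/4 — false.
(c) placebo: |A| = 5, |A ∩ B| = 4; needs |A ∩ B| > 4 — false.
(d) control: |A| = 8, |A ∩ B| = 4; needs |A ∩ B| > |A ∖ B| — false.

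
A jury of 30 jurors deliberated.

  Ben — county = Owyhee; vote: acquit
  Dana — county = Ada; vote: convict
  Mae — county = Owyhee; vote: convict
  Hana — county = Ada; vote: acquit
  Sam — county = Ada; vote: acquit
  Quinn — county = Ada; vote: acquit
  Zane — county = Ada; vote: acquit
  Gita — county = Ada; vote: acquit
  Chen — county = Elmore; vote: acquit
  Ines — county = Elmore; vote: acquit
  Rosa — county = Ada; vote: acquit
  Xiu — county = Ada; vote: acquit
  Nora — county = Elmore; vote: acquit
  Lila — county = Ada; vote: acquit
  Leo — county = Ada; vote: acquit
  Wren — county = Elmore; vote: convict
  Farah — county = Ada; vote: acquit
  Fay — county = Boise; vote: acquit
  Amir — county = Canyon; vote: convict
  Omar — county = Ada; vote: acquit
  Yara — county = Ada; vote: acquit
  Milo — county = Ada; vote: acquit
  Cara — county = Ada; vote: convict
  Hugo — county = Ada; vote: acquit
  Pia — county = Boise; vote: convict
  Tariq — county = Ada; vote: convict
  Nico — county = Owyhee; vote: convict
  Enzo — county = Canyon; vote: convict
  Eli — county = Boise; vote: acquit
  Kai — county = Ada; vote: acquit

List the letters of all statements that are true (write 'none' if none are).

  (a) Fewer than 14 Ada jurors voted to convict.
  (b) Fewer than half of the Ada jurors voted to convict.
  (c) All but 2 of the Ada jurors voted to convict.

|A| = 18, |A ∩ B| = 3, |A ∖ B| = 15.
(a) |A ∩ B| < 14: holds.
(b) |A ∩ B| < |A ∖ B|: holds.
(c) |A ∖ B| = 2: fails.

(a), (b)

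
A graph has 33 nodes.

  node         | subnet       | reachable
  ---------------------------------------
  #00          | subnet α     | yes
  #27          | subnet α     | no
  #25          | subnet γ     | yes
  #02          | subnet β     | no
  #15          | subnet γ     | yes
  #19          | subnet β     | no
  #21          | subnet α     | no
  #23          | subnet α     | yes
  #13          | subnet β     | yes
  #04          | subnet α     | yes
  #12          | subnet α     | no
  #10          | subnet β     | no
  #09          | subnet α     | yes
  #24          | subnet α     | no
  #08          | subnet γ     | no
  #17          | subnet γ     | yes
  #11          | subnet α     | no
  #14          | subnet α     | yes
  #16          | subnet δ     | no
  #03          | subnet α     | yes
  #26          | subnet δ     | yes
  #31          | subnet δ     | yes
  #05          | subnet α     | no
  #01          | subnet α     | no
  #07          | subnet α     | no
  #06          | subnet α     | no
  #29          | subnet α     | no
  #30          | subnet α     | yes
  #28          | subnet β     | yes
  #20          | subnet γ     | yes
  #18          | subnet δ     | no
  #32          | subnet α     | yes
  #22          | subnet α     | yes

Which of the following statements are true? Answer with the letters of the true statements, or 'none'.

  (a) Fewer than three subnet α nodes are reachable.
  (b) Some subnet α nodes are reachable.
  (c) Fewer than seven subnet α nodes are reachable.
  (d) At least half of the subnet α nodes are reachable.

(b)

|A| = 19, |A ∩ B| = 9, |A ∖ B| = 10.
(a) |A ∩ B| < 3: fails.
(b) A ∩ B ≠ ∅ (|A ∩ B| ≥ 1): holds.
(c) |A ∩ B| < 7: fails.
(d) |A ∩ B| ≥ |A ∖ B|: fails.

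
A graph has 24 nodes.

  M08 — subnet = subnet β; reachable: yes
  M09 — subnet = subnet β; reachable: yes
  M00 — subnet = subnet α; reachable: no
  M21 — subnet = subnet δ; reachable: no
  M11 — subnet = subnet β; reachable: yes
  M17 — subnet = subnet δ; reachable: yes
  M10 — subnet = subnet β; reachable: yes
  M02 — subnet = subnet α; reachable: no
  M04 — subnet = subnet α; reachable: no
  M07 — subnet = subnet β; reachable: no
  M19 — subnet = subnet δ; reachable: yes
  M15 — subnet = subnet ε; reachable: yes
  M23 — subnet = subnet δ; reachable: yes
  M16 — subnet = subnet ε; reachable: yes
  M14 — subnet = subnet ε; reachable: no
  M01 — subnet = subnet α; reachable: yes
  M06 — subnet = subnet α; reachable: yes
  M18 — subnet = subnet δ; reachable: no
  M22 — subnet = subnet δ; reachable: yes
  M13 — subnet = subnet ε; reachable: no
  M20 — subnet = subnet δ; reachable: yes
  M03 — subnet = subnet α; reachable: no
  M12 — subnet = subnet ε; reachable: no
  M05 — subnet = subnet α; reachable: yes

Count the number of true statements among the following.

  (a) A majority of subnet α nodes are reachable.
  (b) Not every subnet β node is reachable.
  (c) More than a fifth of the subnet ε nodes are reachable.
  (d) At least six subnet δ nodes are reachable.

(a) subnet α: |A| = 7, |A ∩ B| = 3; needs |A ∩ B| > |A ∖ B| — false.
(b) subnet β: |A| = 5, |A ∩ B| = 4; needs A ⊄ B (|A ∖ B| ≥ 1) — true.
(c) subnet ε: |A| = 5, |A ∩ B| = 2; needs |A ∩ B| / |A| > 1/5 — true.
(d) subnet δ: |A| = 7, |A ∩ B| = 5; needs |A ∩ B| ≥ 6 — false.

2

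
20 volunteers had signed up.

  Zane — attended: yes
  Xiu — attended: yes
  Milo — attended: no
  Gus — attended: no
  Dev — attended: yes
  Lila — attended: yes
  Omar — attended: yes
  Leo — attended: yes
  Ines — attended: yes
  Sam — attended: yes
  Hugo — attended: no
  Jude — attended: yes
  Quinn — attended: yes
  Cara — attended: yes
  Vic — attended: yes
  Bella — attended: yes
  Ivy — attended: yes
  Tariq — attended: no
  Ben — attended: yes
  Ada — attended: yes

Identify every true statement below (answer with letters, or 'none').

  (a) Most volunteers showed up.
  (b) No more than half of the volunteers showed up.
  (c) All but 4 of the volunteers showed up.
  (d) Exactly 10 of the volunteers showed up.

|A| = 20, |A ∩ B| = 16, |A ∖ B| = 4.
(a) |A ∩ B| > |A ∖ B|: holds.
(b) |A ∩ B| ≤ |A ∖ B|: fails.
(c) |A ∖ B| = 4: holds.
(d) |A ∩ B| = 10: fails.

(a), (c)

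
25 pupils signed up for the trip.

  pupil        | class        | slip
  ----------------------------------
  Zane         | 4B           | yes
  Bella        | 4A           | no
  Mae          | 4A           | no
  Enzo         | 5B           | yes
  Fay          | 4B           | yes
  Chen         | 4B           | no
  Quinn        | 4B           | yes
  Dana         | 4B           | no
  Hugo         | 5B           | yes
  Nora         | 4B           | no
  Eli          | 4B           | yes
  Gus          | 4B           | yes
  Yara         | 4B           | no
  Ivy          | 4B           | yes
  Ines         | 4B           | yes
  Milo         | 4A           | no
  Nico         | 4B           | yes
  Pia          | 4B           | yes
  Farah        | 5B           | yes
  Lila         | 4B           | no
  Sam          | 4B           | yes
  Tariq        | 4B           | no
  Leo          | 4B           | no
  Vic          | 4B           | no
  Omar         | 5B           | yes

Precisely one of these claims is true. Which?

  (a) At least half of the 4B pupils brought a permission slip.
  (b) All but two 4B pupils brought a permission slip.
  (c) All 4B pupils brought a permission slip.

(a)

|A| = 18, |A ∩ B| = 10, |A ∖ B| = 8.
(a) requires |A ∩ B| ≥ |A ∖ B|: true.
(b) requires |A ∖ B| = 2: false.
(c) requires A ⊆ B, i.e. every element of A is in B (|A ∖ B| = 0): false.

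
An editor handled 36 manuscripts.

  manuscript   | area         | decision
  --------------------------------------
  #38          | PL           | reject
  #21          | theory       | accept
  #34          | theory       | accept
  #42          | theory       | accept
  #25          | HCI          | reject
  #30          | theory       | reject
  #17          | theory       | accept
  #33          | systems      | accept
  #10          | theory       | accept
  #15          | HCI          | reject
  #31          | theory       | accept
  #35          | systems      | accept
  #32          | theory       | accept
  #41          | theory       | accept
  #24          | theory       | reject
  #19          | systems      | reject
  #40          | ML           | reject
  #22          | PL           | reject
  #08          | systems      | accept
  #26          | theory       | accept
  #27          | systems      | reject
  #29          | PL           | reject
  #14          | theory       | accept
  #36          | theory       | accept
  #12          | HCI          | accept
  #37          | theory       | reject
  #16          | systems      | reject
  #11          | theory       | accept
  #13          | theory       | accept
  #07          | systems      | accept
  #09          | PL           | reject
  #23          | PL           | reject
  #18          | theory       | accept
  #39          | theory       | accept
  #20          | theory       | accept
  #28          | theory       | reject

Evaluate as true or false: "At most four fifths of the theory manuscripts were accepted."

'At most four fifths of the theory manuscripts were accepted' holds iff |A ∩ B| / |A| ≤ 4/5.
|A| = 20, |A ∩ B| = 16, |A ∖ B| = 4.
|A ∩ B|/|A| = 16/20, so the statement is true.

True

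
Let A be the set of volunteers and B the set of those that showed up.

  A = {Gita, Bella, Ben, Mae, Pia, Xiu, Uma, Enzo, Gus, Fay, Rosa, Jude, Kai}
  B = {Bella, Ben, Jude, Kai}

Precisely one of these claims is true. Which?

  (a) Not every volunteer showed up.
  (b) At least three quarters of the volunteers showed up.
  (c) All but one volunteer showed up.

(a)

|A| = 13, |A ∩ B| = 4, |A ∖ B| = 9.
(a) requires A ⊄ B (|A ∖ B| ≥ 1): true.
(b) requires |A ∩ B| / |A| ≥ 3/4: false.
(c) requires |A ∖ B| = 1: false.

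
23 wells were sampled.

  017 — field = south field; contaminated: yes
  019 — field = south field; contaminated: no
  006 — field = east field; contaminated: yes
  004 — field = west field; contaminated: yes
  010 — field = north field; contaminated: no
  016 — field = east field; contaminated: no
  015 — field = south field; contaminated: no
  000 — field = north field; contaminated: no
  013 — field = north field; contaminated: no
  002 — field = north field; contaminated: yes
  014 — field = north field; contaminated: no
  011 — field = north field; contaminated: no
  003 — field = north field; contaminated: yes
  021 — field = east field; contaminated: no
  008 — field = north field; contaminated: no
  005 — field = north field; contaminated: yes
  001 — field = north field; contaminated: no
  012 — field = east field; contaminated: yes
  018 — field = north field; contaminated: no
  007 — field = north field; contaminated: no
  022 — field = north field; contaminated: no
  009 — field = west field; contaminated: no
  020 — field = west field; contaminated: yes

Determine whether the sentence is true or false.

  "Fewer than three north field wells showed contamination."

False

Truth condition: |A ∩ B| < 3.
A (the restrictor) = {010, 000, 013, 002, 014, 011, 003, 008, 005, 001, 018, 007, 022}, |A| = 13.
A ∩ B = {002, 003, 005}, so |A ∩ B| = 3.
|A ∩ B| = 3, so the statement is false.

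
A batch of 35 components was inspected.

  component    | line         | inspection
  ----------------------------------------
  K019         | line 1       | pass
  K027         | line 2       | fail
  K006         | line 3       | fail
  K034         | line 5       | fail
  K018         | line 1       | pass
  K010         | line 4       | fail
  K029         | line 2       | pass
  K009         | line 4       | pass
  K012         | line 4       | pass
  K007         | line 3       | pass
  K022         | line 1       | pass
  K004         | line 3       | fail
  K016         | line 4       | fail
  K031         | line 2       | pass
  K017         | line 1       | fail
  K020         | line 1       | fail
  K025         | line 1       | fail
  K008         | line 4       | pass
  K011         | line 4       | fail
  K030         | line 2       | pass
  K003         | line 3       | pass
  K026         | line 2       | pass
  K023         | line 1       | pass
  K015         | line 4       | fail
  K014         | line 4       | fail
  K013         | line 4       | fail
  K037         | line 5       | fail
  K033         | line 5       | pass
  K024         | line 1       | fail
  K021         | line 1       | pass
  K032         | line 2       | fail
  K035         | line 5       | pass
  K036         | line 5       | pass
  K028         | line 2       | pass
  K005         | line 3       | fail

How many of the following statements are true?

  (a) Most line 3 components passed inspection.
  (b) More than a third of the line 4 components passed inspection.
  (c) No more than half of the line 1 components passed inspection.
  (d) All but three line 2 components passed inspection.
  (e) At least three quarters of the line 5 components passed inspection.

0

(a) line 3: |A| = 5, |A ∩ B| = 2; needs |A ∩ B| > |A ∖ B| — false.
(b) line 4: |A| = 9, |A ∩ B| = 3; needs |A ∩ B| / |A| > 1/3 — false.
(c) line 1: |A| = 9, |A ∩ B| = 5; needs |A ∩ B| ≤ |A ∖ B| — false.
(d) line 2: |A| = 7, |A ∩ B| = 5; needs |A ∖ B| = 3 — false.
(e) line 5: |A| = 5, |A ∩ B| = 3; needs |A ∩ B| / |A| ≥ 3/4 — false.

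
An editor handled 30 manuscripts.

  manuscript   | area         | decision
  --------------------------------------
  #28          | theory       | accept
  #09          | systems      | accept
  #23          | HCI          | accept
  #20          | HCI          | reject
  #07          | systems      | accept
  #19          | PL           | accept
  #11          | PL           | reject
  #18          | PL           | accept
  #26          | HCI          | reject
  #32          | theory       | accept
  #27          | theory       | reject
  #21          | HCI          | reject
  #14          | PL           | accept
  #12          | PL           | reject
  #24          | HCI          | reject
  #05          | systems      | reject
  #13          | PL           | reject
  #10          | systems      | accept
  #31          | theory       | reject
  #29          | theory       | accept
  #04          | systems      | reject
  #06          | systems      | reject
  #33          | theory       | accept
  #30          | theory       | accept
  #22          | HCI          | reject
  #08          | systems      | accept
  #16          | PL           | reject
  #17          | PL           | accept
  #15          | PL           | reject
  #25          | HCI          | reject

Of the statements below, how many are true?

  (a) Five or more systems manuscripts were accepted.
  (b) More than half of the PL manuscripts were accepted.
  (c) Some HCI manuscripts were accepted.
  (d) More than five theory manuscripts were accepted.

1

(a) systems: |A| = 7, |A ∩ B| = 4; needs |A ∩ B| ≥ 5 — false.
(b) PL: |A| = 9, |A ∩ B| = 4; needs |A ∩ B| > |A ∖ B| — false.
(c) HCI: |A| = 7, |A ∩ B| = 1; needs A ∩ B ≠ ∅ (|A ∩ B| ≥ 1) — true.
(d) theory: |A| = 7, |A ∩ B| = 5; needs |A ∩ B| > 5 — false.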